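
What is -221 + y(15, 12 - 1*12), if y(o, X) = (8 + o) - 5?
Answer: -203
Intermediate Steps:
y(o, X) = 3 + o
-221 + y(15, 12 - 1*12) = -221 + (3 + 15) = -221 + 18 = -203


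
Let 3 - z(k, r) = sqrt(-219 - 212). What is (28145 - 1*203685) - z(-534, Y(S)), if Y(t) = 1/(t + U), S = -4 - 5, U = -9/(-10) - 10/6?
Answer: -175543 + I*sqrt(431) ≈ -1.7554e+5 + 20.761*I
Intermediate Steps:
U = -23/30 (U = -9*(-1/10) - 10*1/6 = 9/10 - 5/3 = -23/30 ≈ -0.76667)
S = -9
Y(t) = 1/(-23/30 + t) (Y(t) = 1/(t - 23/30) = 1/(-23/30 + t))
z(k, r) = 3 - I*sqrt(431) (z(k, r) = 3 - sqrt(-219 - 212) = 3 - sqrt(-431) = 3 - I*sqrt(431))
(28145 - 1*203685) - z(-534, Y(S)) = (28145 - 1*203685) - (3 - I*sqrt(431)) = (28145 - 203685) + (-3 + I*sqrt(431)) = -175540 + (-3 + I*sqrt(431)) = -175543 + I*sqrt(431)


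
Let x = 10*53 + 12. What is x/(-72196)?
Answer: -271/36098 ≈ -0.0075073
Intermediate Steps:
x = 542 (x = 530 + 12 = 542)
x/(-72196) = 542/(-72196) = 542*(-1/72196) = -271/36098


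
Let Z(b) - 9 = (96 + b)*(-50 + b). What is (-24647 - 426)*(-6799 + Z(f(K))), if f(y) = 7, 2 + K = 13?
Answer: 281293987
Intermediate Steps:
K = 11 (K = -2 + 13 = 11)
Z(b) = 9 + (-50 + b)*(96 + b) (Z(b) = 9 + (96 + b)*(-50 + b) = 9 + (-50 + b)*(96 + b))
(-24647 - 426)*(-6799 + Z(f(K))) = (-24647 - 426)*(-6799 + (-4791 + 7**2 + 46*7)) = -25073*(-6799 + (-4791 + 49 + 322)) = -25073*(-6799 - 4420) = -25073*(-11219) = 281293987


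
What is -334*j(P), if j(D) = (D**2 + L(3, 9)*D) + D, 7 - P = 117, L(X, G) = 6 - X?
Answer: -3894440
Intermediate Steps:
P = -110 (P = 7 - 1*117 = 7 - 117 = -110)
j(D) = D**2 + 4*D (j(D) = (D**2 + (6 - 1*3)*D) + D = (D**2 + (6 - 3)*D) + D = (D**2 + 3*D) + D = D**2 + 4*D)
-334*j(P) = -(-36740)*(4 - 110) = -(-36740)*(-106) = -334*11660 = -3894440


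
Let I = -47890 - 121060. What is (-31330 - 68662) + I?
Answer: -268942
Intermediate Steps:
I = -168950
(-31330 - 68662) + I = (-31330 - 68662) - 168950 = -99992 - 168950 = -268942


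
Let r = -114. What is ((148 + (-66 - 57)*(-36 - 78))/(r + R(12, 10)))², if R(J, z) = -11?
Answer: 8031556/625 ≈ 12850.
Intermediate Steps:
((148 + (-66 - 57)*(-36 - 78))/(r + R(12, 10)))² = ((148 + (-66 - 57)*(-36 - 78))/(-114 - 11))² = ((148 - 123*(-114))/(-125))² = ((148 + 14022)*(-1/125))² = (14170*(-1/125))² = (-2834/25)² = 8031556/625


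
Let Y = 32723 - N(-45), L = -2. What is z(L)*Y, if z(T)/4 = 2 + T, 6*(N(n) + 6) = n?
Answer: 0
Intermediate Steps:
N(n) = -6 + n/6
z(T) = 8 + 4*T (z(T) = 4*(2 + T) = 8 + 4*T)
Y = 65473/2 (Y = 32723 - (-6 + (⅙)*(-45)) = 32723 - (-6 - 15/2) = 32723 - 1*(-27/2) = 32723 + 27/2 = 65473/2 ≈ 32737.)
z(L)*Y = (8 + 4*(-2))*(65473/2) = (8 - 8)*(65473/2) = 0*(65473/2) = 0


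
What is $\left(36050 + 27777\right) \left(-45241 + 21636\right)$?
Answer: $-1506636335$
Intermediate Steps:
$\left(36050 + 27777\right) \left(-45241 + 21636\right) = 63827 \left(-23605\right) = -1506636335$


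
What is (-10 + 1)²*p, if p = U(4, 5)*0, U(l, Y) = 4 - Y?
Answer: 0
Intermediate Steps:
p = 0 (p = (4 - 1*5)*0 = (4 - 5)*0 = -1*0 = 0)
(-10 + 1)²*p = (-10 + 1)²*0 = (-9)²*0 = 81*0 = 0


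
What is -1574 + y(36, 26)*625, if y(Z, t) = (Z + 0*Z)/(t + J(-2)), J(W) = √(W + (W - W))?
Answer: 2*(-787*√2 + 9212*I)/(√2 - 26*I) ≈ -711.17 - 46.932*I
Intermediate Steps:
J(W) = √W (J(W) = √(W + 0) = √W)
y(Z, t) = Z/(t + I*√2) (y(Z, t) = (Z + 0*Z)/(t + √(-2)) = (Z + 0)/(t + I*√2) = Z/(t + I*√2))
-1574 + y(36, 26)*625 = -1574 + (36/(26 + I*√2))*625 = -1574 + 22500/(26 + I*√2)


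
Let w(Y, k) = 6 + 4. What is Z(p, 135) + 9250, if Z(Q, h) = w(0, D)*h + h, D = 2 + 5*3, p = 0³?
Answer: 10735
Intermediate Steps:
p = 0
D = 17 (D = 2 + 15 = 17)
w(Y, k) = 10
Z(Q, h) = 11*h (Z(Q, h) = 10*h + h = 11*h)
Z(p, 135) + 9250 = 11*135 + 9250 = 1485 + 9250 = 10735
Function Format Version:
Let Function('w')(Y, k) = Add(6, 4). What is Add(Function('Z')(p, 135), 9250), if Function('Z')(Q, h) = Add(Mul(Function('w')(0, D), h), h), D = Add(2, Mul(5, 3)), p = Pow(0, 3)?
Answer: 10735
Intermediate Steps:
p = 0
D = 17 (D = Add(2, 15) = 17)
Function('w')(Y, k) = 10
Function('Z')(Q, h) = Mul(11, h) (Function('Z')(Q, h) = Add(Mul(10, h), h) = Mul(11, h))
Add(Function('Z')(p, 135), 9250) = Add(Mul(11, 135), 9250) = Add(1485, 9250) = 10735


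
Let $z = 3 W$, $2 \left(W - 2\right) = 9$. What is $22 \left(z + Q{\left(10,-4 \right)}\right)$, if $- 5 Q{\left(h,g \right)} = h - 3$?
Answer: $\frac{1991}{5} \approx 398.2$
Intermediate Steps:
$W = \frac{13}{2}$ ($W = 2 + \frac{1}{2} \cdot 9 = 2 + \frac{9}{2} = \frac{13}{2} \approx 6.5$)
$Q{\left(h,g \right)} = \frac{3}{5} - \frac{h}{5}$ ($Q{\left(h,g \right)} = - \frac{h - 3}{5} = - \frac{-3 + h}{5} = \frac{3}{5} - \frac{h}{5}$)
$z = \frac{39}{2}$ ($z = 3 \cdot \frac{13}{2} = \frac{39}{2} \approx 19.5$)
$22 \left(z + Q{\left(10,-4 \right)}\right) = 22 \left(\frac{39}{2} + \left(\frac{3}{5} - 2\right)\right) = 22 \left(\frac{39}{2} - \frac{7}{5}\right) = 22 \cdot \frac{181}{10} = \frac{1991}{5}$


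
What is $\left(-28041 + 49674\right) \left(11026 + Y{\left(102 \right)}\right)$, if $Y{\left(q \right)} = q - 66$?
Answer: $239304246$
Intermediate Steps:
$Y{\left(q \right)} = -66 + q$
$\left(-28041 + 49674\right) \left(11026 + Y{\left(102 \right)}\right) = \left(-28041 + 49674\right) \left(11026 + \left(-66 + 102\right)\right) = 21633 \left(11026 + 36\right) = 21633 \cdot 11062 = 239304246$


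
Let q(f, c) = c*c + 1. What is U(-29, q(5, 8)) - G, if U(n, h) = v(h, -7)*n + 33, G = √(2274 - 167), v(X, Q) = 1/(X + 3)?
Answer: 2215/68 - 7*√43 ≈ -13.329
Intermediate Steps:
v(X, Q) = 1/(3 + X)
q(f, c) = 1 + c² (q(f, c) = c² + 1 = 1 + c²)
G = 7*√43 (G = √2107 = 7*√43 ≈ 45.902)
U(n, h) = 33 + n/(3 + h) (U(n, h) = n/(3 + h) + 33 = 33 + n/(3 + h))
U(-29, q(5, 8)) - G = (99 - 29 + 33*(1 + 8²))/(3 + (1 + 8²)) - 7*√43 = (99 - 29 + 33*(1 + 64))/(3 + (1 + 64)) - 7*√43 = (99 - 29 + 33*65)/(3 + 65) - 7*√43 = (99 - 29 + 2145)/68 - 7*√43 = (1/68)*2215 - 7*√43 = 2215/68 - 7*√43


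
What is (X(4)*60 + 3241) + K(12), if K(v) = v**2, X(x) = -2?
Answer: 3265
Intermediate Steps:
(X(4)*60 + 3241) + K(12) = (-2*60 + 3241) + 12**2 = (-120 + 3241) + 144 = 3121 + 144 = 3265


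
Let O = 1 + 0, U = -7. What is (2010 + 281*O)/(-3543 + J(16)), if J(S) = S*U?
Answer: -2291/3655 ≈ -0.62681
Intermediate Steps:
O = 1
J(S) = -7*S (J(S) = S*(-7) = -7*S)
(2010 + 281*O)/(-3543 + J(16)) = (2010 + 281*1)/(-3543 - 7*16) = (2010 + 281)/(-3543 - 112) = 2291/(-3655) = 2291*(-1/3655) = -2291/3655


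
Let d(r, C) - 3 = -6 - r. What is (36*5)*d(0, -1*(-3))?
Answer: -540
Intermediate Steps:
d(r, C) = -3 - r (d(r, C) = 3 + (-6 - r) = -3 - r)
(36*5)*d(0, -1*(-3)) = (36*5)*(-3 - 1*0) = 180*(-3 + 0) = 180*(-3) = -540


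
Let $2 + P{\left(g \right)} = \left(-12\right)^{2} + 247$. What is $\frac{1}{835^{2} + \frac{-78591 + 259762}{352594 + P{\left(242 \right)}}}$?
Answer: $\frac{352983}{246108753346} \approx 1.4343 \cdot 10^{-6}$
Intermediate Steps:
$P{\left(g \right)} = 389$ ($P{\left(g \right)} = -2 + \left(\left(-12\right)^{2} + 247\right) = -2 + \left(144 + 247\right) = -2 + 391 = 389$)
$\frac{1}{835^{2} + \frac{-78591 + 259762}{352594 + P{\left(242 \right)}}} = \frac{1}{835^{2} + \frac{-78591 + 259762}{352594 + 389}} = \frac{1}{697225 + \frac{181171}{352983}} = \frac{1}{\frac{246108753346}{352983}} = \frac{352983}{246108753346}$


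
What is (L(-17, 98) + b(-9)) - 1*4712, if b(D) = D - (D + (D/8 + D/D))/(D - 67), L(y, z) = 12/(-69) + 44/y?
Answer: -1122999071/237728 ≈ -4723.9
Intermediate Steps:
L(y, z) = -4/23 + 44/y (L(y, z) = 12*(-1/69) + 44/y = -4/23 + 44/y)
b(D) = D - (1 + 9*D/8)/(-67 + D) (b(D) = D - (D + (D*(⅛) + 1))/(-67 + D) = D - (D + (D/8 + 1))/(-67 + D) = D - (D + (1 + D/8))/(-67 + D) = D - (1 + 9*D/8)/(-67 + D))
(L(-17, 98) + b(-9)) - 1*4712 = ((-4/23 + 44/(-17)) + (-1 + (-9)² - 545/8*(-9))/(-67 - 9)) - 1*4712 = ((-4/23 + 44*(-1/17)) + (-1 + 81 + 4905/8)/(-76)) - 4712 = ((-4/23 - 44/17) - 1/76*5545/8) - 4712 = (-1080/391 - 5545/608) - 4712 = -2824735/237728 - 4712 = -1122999071/237728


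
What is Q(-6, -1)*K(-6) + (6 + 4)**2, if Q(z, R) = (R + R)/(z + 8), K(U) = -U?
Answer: 94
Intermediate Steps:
Q(z, R) = 2*R/(8 + z) (Q(z, R) = (2*R)/(8 + z) = 2*R/(8 + z))
Q(-6, -1)*K(-6) + (6 + 4)**2 = (2*(-1)/(8 - 6))*(-1*(-6)) + (6 + 4)**2 = (2*(-1)/2)*6 + 10**2 = (2*(-1)*(1/2))*6 + 100 = -1*6 + 100 = -6 + 100 = 94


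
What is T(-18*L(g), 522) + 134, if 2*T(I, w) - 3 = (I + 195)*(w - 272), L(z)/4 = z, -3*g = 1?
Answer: 55021/2 ≈ 27511.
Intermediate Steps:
g = -1/3 (g = -1/3*1 = -1/3 ≈ -0.33333)
L(z) = 4*z
T(I, w) = 3/2 + (-272 + w)*(195 + I)/2 (T(I, w) = 3/2 + ((I + 195)*(w - 272))/2 = 3/2 + ((195 + I)*(-272 + w))/2 = 3/2 + ((-272 + w)*(195 + I))/2 = 3/2 + (-272 + w)*(195 + I)/2)
T(-18*L(g), 522) + 134 = (-53037/2 - (-2448)*4*(-1/3) + (195/2)*522 + (1/2)*(-72*(-1)/3)*522) + 134 = (-53037/2 - (-2448)*(-4)/3 + 50895 + (1/2)*(-18*(-4/3))*522) + 134 = (-53037/2 - 136*24 + 50895 + (1/2)*24*522) + 134 = (-53037/2 - 3264 + 50895 + 6264) + 134 = 54753/2 + 134 = 55021/2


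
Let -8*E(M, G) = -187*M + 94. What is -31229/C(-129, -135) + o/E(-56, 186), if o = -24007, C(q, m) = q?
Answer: 59123473/227169 ≈ 260.26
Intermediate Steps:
E(M, G) = -47/4 + 187*M/8 (E(M, G) = -(-187*M + 94)/8 = -(94 - 187*M)/8 = -47/4 + 187*M/8)
-31229/C(-129, -135) + o/E(-56, 186) = -31229/(-129) - 24007/(-47/4 + (187/8)*(-56)) = -31229*(-1/129) - 24007/(-47/4 - 1309) = 31229/129 - 24007/(-5283/4) = 31229/129 - 24007*(-4/5283) = 31229/129 + 96028/5283 = 59123473/227169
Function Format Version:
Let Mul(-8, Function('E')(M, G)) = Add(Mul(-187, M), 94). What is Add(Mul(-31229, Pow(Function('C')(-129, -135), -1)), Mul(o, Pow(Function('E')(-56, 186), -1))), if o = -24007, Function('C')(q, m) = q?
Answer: Rational(59123473, 227169) ≈ 260.26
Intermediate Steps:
Function('E')(M, G) = Add(Rational(-47, 4), Mul(Rational(187, 8), M)) (Function('E')(M, G) = Mul(Rational(-1, 8), Add(Mul(-187, M), 94)) = Mul(Rational(-1, 8), Add(94, Mul(-187, M))) = Add(Rational(-47, 4), Mul(Rational(187, 8), M)))
Add(Mul(-31229, Pow(Function('C')(-129, -135), -1)), Mul(o, Pow(Function('E')(-56, 186), -1))) = Add(Mul(-31229, Pow(-129, -1)), Mul(-24007, Pow(Add(Rational(-47, 4), Mul(Rational(187, 8), -56)), -1))) = Add(Mul(-31229, Rational(-1, 129)), Mul(-24007, Pow(Add(Rational(-47, 4), -1309), -1))) = Add(Rational(31229, 129), Mul(-24007, Pow(Rational(-5283, 4), -1))) = Add(Rational(31229, 129), Mul(-24007, Rational(-4, 5283))) = Add(Rational(31229, 129), Rational(96028, 5283)) = Rational(59123473, 227169)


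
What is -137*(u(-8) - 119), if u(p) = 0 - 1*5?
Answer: 16988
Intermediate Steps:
u(p) = -5 (u(p) = 0 - 5 = -5)
-137*(u(-8) - 119) = -137*(-5 - 119) = -137*(-124) = 16988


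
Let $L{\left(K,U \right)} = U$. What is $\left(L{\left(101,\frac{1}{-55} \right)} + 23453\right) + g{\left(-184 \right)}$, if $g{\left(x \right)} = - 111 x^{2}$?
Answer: $- \frac{205400966}{55} \approx -3.7346 \cdot 10^{6}$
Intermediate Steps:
$\left(L{\left(101,\frac{1}{-55} \right)} + 23453\right) + g{\left(-184 \right)} = \left(\frac{1}{-55} + 23453\right) - 111 \left(-184\right)^{2} = \left(- \frac{1}{55} + 23453\right) - 3758016 = \frac{1289914}{55} - 3758016 = - \frac{205400966}{55}$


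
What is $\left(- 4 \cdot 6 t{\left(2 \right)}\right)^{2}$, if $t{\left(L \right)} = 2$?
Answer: $2304$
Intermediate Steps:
$\left(- 4 \cdot 6 t{\left(2 \right)}\right)^{2} = \left(- 4 \cdot 6 \cdot 2\right)^{2} = \left(\left(-4\right) 12\right)^{2} = \left(-48\right)^{2} = 2304$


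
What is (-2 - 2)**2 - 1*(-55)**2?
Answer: -3009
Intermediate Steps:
(-2 - 2)**2 - 1*(-55)**2 = (-4)**2 - 1*3025 = 16 - 3025 = -3009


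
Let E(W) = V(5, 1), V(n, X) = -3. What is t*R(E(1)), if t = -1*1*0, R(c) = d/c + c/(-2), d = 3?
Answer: 0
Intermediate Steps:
E(W) = -3
R(c) = 3/c - c/2 (R(c) = 3/c + c/(-2) = 3/c + c*(-½) = 3/c - c/2)
t = 0 (t = -1*0 = 0)
t*R(E(1)) = 0*(3/(-3) - ½*(-3)) = 0*(3*(-⅓) + 3/2) = 0*(-1 + 3/2) = 0*(½) = 0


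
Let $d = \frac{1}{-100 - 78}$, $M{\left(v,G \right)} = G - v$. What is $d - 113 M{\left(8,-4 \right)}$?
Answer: $\frac{241367}{178} \approx 1356.0$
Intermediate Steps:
$d = - \frac{1}{178}$ ($d = \frac{1}{-178} = - \frac{1}{178} \approx -0.005618$)
$d - 113 M{\left(8,-4 \right)} = - \frac{1}{178} - 113 \left(-4 - 8\right) = - \frac{1}{178} - -1356 = - \frac{1}{178} + 1356 = \frac{241367}{178}$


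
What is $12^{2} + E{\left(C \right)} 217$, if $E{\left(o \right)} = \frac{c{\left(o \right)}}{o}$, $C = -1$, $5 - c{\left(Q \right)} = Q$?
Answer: $-1158$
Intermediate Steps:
$c{\left(Q \right)} = 5 - Q$
$E{\left(o \right)} = \frac{5 - o}{o}$
$12^{2} + E{\left(C \right)} 217 = 12^{2} + \frac{5 - -1}{-1} \cdot 217 = 144 + - (5 + 1) 217 = 144 + \left(-1\right) 6 \cdot 217 = 144 - 1302 = -1158$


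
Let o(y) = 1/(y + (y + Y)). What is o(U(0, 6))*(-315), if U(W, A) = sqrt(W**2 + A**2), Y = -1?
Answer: -315/11 ≈ -28.636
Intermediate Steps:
U(W, A) = sqrt(A**2 + W**2)
o(y) = 1/(-1 + 2*y) (o(y) = 1/(y + (y - 1)) = 1/(y + (-1 + y)) = 1/(-1 + 2*y))
o(U(0, 6))*(-315) = -315/(-1 + 2*sqrt(6**2 + 0**2)) = -315/(-1 + 2*sqrt(36 + 0)) = -315/(-1 + 2*sqrt(36)) = -315/(-1 + 2*6) = -315/(-1 + 12) = -315/11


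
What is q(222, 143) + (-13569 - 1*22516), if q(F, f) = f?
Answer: -35942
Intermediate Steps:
q(222, 143) + (-13569 - 1*22516) = 143 + (-13569 - 1*22516) = 143 + (-13569 - 22516) = 143 - 36085 = -35942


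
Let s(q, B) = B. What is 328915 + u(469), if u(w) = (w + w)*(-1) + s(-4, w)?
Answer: 328446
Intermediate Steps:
u(w) = -w (u(w) = (w + w)*(-1) + w = (2*w)*(-1) + w = -2*w + w = -w)
328915 + u(469) = 328915 - 1*469 = 328915 - 469 = 328446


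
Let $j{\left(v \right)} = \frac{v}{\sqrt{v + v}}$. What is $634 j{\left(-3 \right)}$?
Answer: $317 i \sqrt{6} \approx 776.49 i$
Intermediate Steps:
$j{\left(v \right)} = \frac{\sqrt{2} \sqrt{v}}{2}$ ($j{\left(v \right)} = \frac{v}{\sqrt{2 v}} = \frac{v}{\sqrt{2} \sqrt{v}} = v \frac{\sqrt{2}}{2 \sqrt{v}} = \frac{\sqrt{2} \sqrt{v}}{2}$)
$634 j{\left(-3 \right)} = 634 \frac{\sqrt{2} \sqrt{-3}}{2} = 634 \frac{\sqrt{2} i \sqrt{3}}{2} = 634 \frac{i \sqrt{6}}{2} = 317 i \sqrt{6}$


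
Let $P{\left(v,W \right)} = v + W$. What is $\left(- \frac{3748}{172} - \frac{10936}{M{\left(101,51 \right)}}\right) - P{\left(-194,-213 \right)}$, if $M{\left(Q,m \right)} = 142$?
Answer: $\frac{940920}{3053} \approx 308.2$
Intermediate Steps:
$P{\left(v,W \right)} = W + v$
$\left(- \frac{3748}{172} - \frac{10936}{M{\left(101,51 \right)}}\right) - P{\left(-194,-213 \right)} = \left(- \frac{3748}{172} - \frac{10936}{142}\right) - \left(-213 - 194\right) = \left(\left(-3748\right) \frac{1}{172} - \frac{5468}{71}\right) - -407 = \left(- \frac{937}{43} - \frac{5468}{71}\right) + 407 = - \frac{301651}{3053} + 407 = \frac{940920}{3053}$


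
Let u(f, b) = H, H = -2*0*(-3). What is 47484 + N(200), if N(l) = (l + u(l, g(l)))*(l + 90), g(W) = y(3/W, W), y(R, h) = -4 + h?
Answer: 105484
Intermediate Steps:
g(W) = -4 + W
H = 0 (H = 0*(-3) = 0)
u(f, b) = 0
N(l) = l*(90 + l) (N(l) = (l + 0)*(l + 90) = l*(90 + l))
47484 + N(200) = 47484 + 200*(90 + 200) = 47484 + 200*290 = 47484 + 58000 = 105484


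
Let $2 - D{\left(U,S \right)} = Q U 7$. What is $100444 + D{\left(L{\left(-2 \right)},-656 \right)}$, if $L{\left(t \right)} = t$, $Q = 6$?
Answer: $100530$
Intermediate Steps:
$D{\left(U,S \right)} = 2 - 42 U$ ($D{\left(U,S \right)} = 2 - 6 U 7 = 2 - 42 U$)
$100444 + D{\left(L{\left(-2 \right)},-656 \right)} = 100444 + \left(2 - -84\right) = 100444 + \left(2 + 84\right) = 100444 + 86 = 100530$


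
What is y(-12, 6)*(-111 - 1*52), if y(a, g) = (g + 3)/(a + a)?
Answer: 489/8 ≈ 61.125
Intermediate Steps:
y(a, g) = (3 + g)/(2*a) (y(a, g) = (3 + g)/((2*a)) = (3 + g)*(1/(2*a)) = (3 + g)/(2*a))
y(-12, 6)*(-111 - 1*52) = ((1/2)*(3 + 6)/(-12))*(-111 - 1*52) = ((1/2)*(-1/12)*9)*(-111 - 52) = -3/8*(-163) = 489/8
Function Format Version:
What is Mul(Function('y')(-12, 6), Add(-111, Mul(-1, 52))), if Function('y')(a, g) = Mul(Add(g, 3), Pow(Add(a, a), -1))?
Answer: Rational(489, 8) ≈ 61.125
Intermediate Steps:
Function('y')(a, g) = Mul(Rational(1, 2), Pow(a, -1), Add(3, g)) (Function('y')(a, g) = Mul(Add(3, g), Pow(Mul(2, a), -1)) = Mul(Add(3, g), Mul(Rational(1, 2), Pow(a, -1))) = Mul(Rational(1, 2), Pow(a, -1), Add(3, g)))
Mul(Function('y')(-12, 6), Add(-111, Mul(-1, 52))) = Mul(Mul(Rational(1, 2), Pow(-12, -1), Add(3, 6)), Add(-111, Mul(-1, 52))) = Mul(Mul(Rational(1, 2), Rational(-1, 12), 9), Add(-111, -52)) = Mul(Rational(-3, 8), -163) = Rational(489, 8)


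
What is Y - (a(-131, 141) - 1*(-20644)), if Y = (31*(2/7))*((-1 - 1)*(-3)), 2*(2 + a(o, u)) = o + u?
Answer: -144157/7 ≈ -20594.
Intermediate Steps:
a(o, u) = -2 + o/2 + u/2 (a(o, u) = -2 + (o + u)/2 = -2 + (o/2 + u/2) = -2 + o/2 + u/2)
Y = 372/7 (Y = (31*(2*(⅐)))*(-2*(-3)) = (31*(2/7))*6 = (62/7)*6 = 372/7 ≈ 53.143)
Y - (a(-131, 141) - 1*(-20644)) = 372/7 - ((-2 + (½)*(-131) + (½)*141) - 1*(-20644)) = 372/7 - ((-2 - 131/2 + 141/2) + 20644) = 372/7 - (3 + 20644) = 372/7 - 1*20647 = 372/7 - 20647 = -144157/7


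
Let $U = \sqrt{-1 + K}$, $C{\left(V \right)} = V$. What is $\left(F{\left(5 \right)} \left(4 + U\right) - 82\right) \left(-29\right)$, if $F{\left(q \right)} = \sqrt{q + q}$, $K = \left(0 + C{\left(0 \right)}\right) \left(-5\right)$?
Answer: $2378 - 29 \sqrt{10} \left(4 + i\right) \approx 2011.2 - 91.706 i$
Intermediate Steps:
$K = 0$ ($K = \left(0 + 0\right) \left(-5\right) = 0 \left(-5\right) = 0$)
$F{\left(q \right)} = \sqrt{2} \sqrt{q}$ ($F{\left(q \right)} = \sqrt{2 q} = \sqrt{2} \sqrt{q}$)
$U = i$ ($U = \sqrt{-1 + 0} = \sqrt{-1} = i \approx 1.0 i$)
$\left(F{\left(5 \right)} \left(4 + U\right) - 82\right) \left(-29\right) = \left(\sqrt{2} \sqrt{5} \left(4 + i\right) - 82\right) \left(-29\right) = \left(\sqrt{10} \left(4 + i\right) - 82\right) \left(-29\right) = \left(-82 + \sqrt{10} \left(4 + i\right)\right) \left(-29\right) = 2378 - 29 \sqrt{10} \left(4 + i\right)$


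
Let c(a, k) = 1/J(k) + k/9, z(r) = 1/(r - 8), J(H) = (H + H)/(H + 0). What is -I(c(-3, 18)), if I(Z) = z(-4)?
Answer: 1/12 ≈ 0.083333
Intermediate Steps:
J(H) = 2 (J(H) = (2*H)/H = 2)
z(r) = 1/(-8 + r)
c(a, k) = ½ + k/9 (c(a, k) = 1/2 + k/9 = 1*(½) + k*(⅑) = ½ + k/9)
I(Z) = -1/12 (I(Z) = 1/(-8 - 4) = 1/(-12) = -1/12)
-I(c(-3, 18)) = -1*(-1/12) = 1/12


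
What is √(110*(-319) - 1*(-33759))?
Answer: 11*I*√11 ≈ 36.483*I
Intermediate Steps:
√(110*(-319) - 1*(-33759)) = √(-35090 + 33759) = √(-1331) = 11*I*√11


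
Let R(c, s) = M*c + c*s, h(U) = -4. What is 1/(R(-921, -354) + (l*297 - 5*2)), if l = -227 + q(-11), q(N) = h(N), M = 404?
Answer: -1/114667 ≈ -8.7209e-6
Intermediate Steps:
q(N) = -4
R(c, s) = 404*c + c*s
l = -231 (l = -227 - 4 = -231)
1/(R(-921, -354) + (l*297 - 5*2)) = 1/(-921*(404 - 354) + (-231*297 - 5*2)) = 1/(-921*50 + (-68607 - 10)) = 1/(-46050 - 68617) = 1/(-114667) = -1/114667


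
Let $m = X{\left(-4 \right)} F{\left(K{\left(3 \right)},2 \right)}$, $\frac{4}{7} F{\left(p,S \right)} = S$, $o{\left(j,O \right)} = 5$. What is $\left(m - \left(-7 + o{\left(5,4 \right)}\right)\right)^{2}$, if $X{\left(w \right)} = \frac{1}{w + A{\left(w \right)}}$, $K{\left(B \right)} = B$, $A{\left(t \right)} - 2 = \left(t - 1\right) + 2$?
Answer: $\frac{169}{100} \approx 1.69$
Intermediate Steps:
$A{\left(t \right)} = 3 + t$ ($A{\left(t \right)} = 2 + \left(\left(t - 1\right) + 2\right) = 2 + \left(\left(-1 + t\right) + 2\right) = 2 + \left(1 + t\right) = 3 + t$)
$F{\left(p,S \right)} = \frac{7 S}{4}$
$X{\left(w \right)} = \frac{1}{3 + 2 w}$ ($X{\left(w \right)} = \frac{1}{w + \left(3 + w\right)} = \frac{1}{3 + 2 w}$)
$m = - \frac{7}{10}$ ($m = \frac{\frac{7}{4} \cdot 2}{3 + 2 \left(-4\right)} = \frac{1}{3 - 8} \cdot \frac{7}{2} = \frac{1}{-5} \cdot \frac{7}{2} = \left(- \frac{1}{5}\right) \frac{7}{2} = - \frac{7}{10} \approx -0.7$)
$\left(m - \left(-7 + o{\left(5,4 \right)}\right)\right)^{2} = \left(- \frac{7}{10} + \left(7 - 5\right)\right)^{2} = \left(- \frac{7}{10} + 2\right)^{2} = \left(\frac{13}{10}\right)^{2} = \frac{169}{100}$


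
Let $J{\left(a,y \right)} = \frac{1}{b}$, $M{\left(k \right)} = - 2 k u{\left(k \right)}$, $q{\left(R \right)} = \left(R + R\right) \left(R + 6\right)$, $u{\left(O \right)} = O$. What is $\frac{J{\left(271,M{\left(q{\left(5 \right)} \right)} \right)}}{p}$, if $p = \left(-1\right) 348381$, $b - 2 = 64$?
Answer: $- \frac{1}{22993146} \approx -4.3491 \cdot 10^{-8}$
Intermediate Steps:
$b = 66$ ($b = 2 + 64 = 66$)
$q{\left(R \right)} = 2 R \left(6 + R\right)$
$M{\left(k \right)} = - 2 k^{2}$ ($M{\left(k \right)} = - 2 k k = - 2 k^{2}$)
$p = -348381$
$J{\left(a,y \right)} = \frac{1}{66}$
$\frac{J{\left(271,M{\left(q{\left(5 \right)} \right)} \right)}}{p} = \frac{1}{66 \left(-348381\right)} = \frac{1}{66} \left(- \frac{1}{348381}\right) = - \frac{1}{22993146}$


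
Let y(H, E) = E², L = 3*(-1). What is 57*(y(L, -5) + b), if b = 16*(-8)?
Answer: -5871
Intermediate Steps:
b = -128
L = -3
57*(y(L, -5) + b) = 57*((-5)² - 128) = 57*(25 - 128) = 57*(-103) = -5871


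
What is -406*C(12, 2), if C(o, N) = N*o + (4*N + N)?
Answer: -13804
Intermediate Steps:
C(o, N) = 5*N + N*o (C(o, N) = N*o + 5*N = 5*N + N*o)
-406*C(12, 2) = -812*(5 + 12) = -812*17 = -406*34 = -13804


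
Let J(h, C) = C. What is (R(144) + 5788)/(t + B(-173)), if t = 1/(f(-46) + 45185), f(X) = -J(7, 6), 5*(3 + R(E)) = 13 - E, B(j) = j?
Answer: -216814021/6513305 ≈ -33.288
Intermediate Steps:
R(E) = -2/5 - E/5 (R(E) = -3 + (13 - E)/5 = -3 + (13/5 - E/5) = -2/5 - E/5)
f(X) = -6 (f(X) = -1*6 = -6)
t = 1/45179 (t = 1/(-6 + 45185) = 1/45179 ≈ 2.2134e-5)
(R(144) + 5788)/(t + B(-173)) = ((-2/5 - 1/5*144) + 5788)/(1/45179 - 173) = ((-2/5 - 144/5) + 5788)/(-7815966/45179) = (-146/5 + 5788)*(-45179/7815966) = (28794/5)*(-45179/7815966) = -216814021/6513305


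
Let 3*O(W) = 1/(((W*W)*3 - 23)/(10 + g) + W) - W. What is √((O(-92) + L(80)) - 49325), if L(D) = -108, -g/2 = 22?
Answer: I*√40118598218587/28497 ≈ 222.27*I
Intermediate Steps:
g = -44 (g = -2*22 = -44)
O(W) = -W/3 + 1/(3*(23/34 + W - 3*W²/34)) (O(W) = (1/(((W*W)*3 - 23)/(10 - 44) + W) - W)/3 = (1/((W²*3 - 23)/(-34) + W) - W)/3 = (1/((3*W² - 23)*(-1/34) + W) - W)/3 = (1/((-23 + 3*W²)*(-1/34) + W) - W)/3 = (1/((23/34 - 3*W²/34) + W) - W)/3 = (1/(23/34 + W - 3*W²/34) - W)/3 = -W/3 + 1/(3*(23/34 + W - 3*W²/34)))
√((O(-92) + L(80)) - 49325) = √(((-34 - 3*(-92)³ + 23*(-92) + 34*(-92)²)/(3*(-23 - 34*(-92) + 3*(-92)²)) - 108) - 49325) = √(((-34 - 3*(-778688) - 2116 + 34*8464)/(3*(-23 + 3128 + 3*8464)) - 108) - 49325) = √(((-34 + 2336064 - 2116 + 287776)/(3*(-23 + 3128 + 25392)) - 108) - 49325) = √(((⅓)*2621690/28497 - 108) - 49325) = √(((⅓)*(1/28497)*2621690 - 108) - 49325) = √((2621690/85491 - 108) - 49325) = √(-6611338/85491 - 49325) = √(-4223454913/85491) = I*√40118598218587/28497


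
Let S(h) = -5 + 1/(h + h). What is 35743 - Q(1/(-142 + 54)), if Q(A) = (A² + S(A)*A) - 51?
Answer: 277184423/7744 ≈ 35793.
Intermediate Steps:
S(h) = -5 + 1/(2*h)
Q(A) = -51 + A² + A*(-5 + 1/(2*A)) (Q(A) = (A² + (-5 + 1/(2*A))*A) - 51 = (A² + A*(-5 + 1/(2*A))) - 51 = -51 + A² + A*(-5 + 1/(2*A)))
35743 - Q(1/(-142 + 54)) = 35743 - (-101/2 + (1/(-142 + 54))² - 5/(-142 + 54)) = 35743 - (-101/2 + (1/(-88))² - 5/(-88)) = 35743 - (-101/2 + (-1/88)² - 5*(-1/88)) = 35743 - (-101/2 + 1/7744 + 5/88) = 35743 - 1*(-390631/7744) = 35743 + 390631/7744 = 277184423/7744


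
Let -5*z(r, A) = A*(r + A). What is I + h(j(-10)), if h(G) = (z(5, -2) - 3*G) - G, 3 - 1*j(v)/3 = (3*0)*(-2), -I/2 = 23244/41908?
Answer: -1881108/52385 ≈ -35.909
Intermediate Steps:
I = -11622/10477 (I = -46488/41908 = -2*5811/10477 = -11622/10477 ≈ -1.1093)
z(r, A) = -A*(A + r)/5 (z(r, A) = -A*(r + A)/5 = -A*(A + r)/5)
j(v) = 9 (j(v) = 9 - 3*3*0*(-2) = 9 - 0*(-2) = 9 - 3*0 = 9 + 0 = 9)
h(G) = 6/5 - 4*G (h(G) = (-⅕*(-2)*(-2 + 5) - 3*G) - G = (-⅕*(-2)*3 - 3*G) - G = (6/5 - 3*G) - G = 6/5 - 4*G)
I + h(j(-10)) = -11622/10477 + (6/5 - 4*9) = -11622/10477 + (6/5 - 36) = -11622/10477 - 174/5 = -1881108/52385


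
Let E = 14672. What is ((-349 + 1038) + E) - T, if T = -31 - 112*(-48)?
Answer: 10016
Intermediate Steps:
T = 5345 (T = -31 + 5376 = 5345)
((-349 + 1038) + E) - T = ((-349 + 1038) + 14672) - 1*5345 = (689 + 14672) - 5345 = 15361 - 5345 = 10016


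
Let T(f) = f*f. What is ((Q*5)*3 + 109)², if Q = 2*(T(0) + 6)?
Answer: 83521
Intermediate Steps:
T(f) = f²
Q = 12 (Q = 2*(0² + 6) = 2*(0 + 6) = 2*6 = 12)
((Q*5)*3 + 109)² = ((12*5)*3 + 109)² = (60*3 + 109)² = (180 + 109)² = 289² = 83521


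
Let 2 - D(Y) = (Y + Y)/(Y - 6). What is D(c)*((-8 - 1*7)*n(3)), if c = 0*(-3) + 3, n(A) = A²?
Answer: -540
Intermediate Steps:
c = 3 (c = 0 + 3 = 3)
D(Y) = 2 - 2*Y/(-6 + Y) (D(Y) = 2 - (Y + Y)/(Y - 6) = 2 - 2*Y/(-6 + Y))
D(c)*((-8 - 1*7)*n(3)) = (-12/(-6 + 3))*((-8 - 1*7)*3²) = (-12/(-3))*((-8 - 7)*9) = (-12*(-⅓))*(-15*9) = 4*(-135) = -540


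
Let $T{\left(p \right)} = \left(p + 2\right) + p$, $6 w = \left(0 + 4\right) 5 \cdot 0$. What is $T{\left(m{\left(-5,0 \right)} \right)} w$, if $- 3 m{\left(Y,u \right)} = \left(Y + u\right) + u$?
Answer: $0$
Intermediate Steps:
$w = 0$ ($w = \frac{\left(0 + 4\right) 5 \cdot 0}{6} = \frac{4 \cdot 5 \cdot 0}{6} = \frac{20 \cdot 0}{6} = \frac{1}{6} \cdot 0 = 0$)
$m{\left(Y,u \right)} = - \frac{2 u}{3} - \frac{Y}{3}$ ($m{\left(Y,u \right)} = - \frac{\left(Y + u\right) + u}{3} = - \frac{Y + 2 u}{3} = - \frac{2 u}{3} - \frac{Y}{3}$)
$T{\left(p \right)} = 2 + 2 p$ ($T{\left(p \right)} = \left(2 + p\right) + p = 2 + 2 p$)
$T{\left(m{\left(-5,0 \right)} \right)} w = \left(2 + 2 \left(\left(- \frac{2}{3}\right) 0 - - \frac{5}{3}\right)\right) 0 = \left(2 + 2 \left(0 + \frac{5}{3}\right)\right) 0 = \left(2 + 2 \cdot \frac{5}{3}\right) 0 = \left(2 + \frac{10}{3}\right) 0 = \frac{16}{3} \cdot 0 = 0$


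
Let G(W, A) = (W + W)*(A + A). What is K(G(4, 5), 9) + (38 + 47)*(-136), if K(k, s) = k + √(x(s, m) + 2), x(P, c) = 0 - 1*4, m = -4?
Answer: -11480 + I*√2 ≈ -11480.0 + 1.4142*I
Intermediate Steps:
G(W, A) = 4*A*W (G(W, A) = (2*W)*(2*A) = 4*A*W)
x(P, c) = -4 (x(P, c) = 0 - 4 = -4)
K(k, s) = k + I*√2 (K(k, s) = k + √(-4 + 2) = k + √(-2) = k + I*√2)
K(G(4, 5), 9) + (38 + 47)*(-136) = (4*5*4 + I*√2) + (38 + 47)*(-136) = (80 + I*√2) + 85*(-136) = (80 + I*√2) - 11560 = -11480 + I*√2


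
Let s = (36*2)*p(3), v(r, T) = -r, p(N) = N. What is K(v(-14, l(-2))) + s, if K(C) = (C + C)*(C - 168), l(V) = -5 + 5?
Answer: -4096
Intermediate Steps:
l(V) = 0
s = 216 (s = (36*2)*3 = 72*3 = 216)
K(C) = 2*C*(-168 + C) (K(C) = (2*C)*(-168 + C) = 2*C*(-168 + C))
K(v(-14, l(-2))) + s = 2*(-1*(-14))*(-168 - 1*(-14)) + 216 = 2*14*(-168 + 14) + 216 = 2*14*(-154) + 216 = -4312 + 216 = -4096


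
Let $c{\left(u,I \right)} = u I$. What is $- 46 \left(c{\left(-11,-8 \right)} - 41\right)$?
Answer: $-2162$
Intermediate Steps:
$c{\left(u,I \right)} = I u$
$- 46 \left(c{\left(-11,-8 \right)} - 41\right) = - 46 \left(\left(-8\right) \left(-11\right) - 41\right) = - 46 \left(88 - 41\right) = \left(-46\right) 47 = -2162$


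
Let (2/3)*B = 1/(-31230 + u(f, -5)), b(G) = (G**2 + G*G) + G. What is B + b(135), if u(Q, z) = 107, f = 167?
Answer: 2277269907/62246 ≈ 36585.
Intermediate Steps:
b(G) = G + 2*G**2 (b(G) = (G**2 + G**2) + G = 2*G**2 + G = G + 2*G**2)
B = -3/62246 (B = 3/(2*(-31230 + 107)) = (3/2)/(-31123) = (3/2)*(-1/31123) = -3/62246 ≈ -4.8196e-5)
B + b(135) = -3/62246 + 135*(1 + 2*135) = -3/62246 + 135*(1 + 270) = -3/62246 + 135*271 = -3/62246 + 36585 = 2277269907/62246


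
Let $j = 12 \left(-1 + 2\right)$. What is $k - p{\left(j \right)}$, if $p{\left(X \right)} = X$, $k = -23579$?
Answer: $-23591$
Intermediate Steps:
$j = 12$ ($j = 12 \cdot 1 = 12$)
$k - p{\left(j \right)} = -23579 - 12 = -23591$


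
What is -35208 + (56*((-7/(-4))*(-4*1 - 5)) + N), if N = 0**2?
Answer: -36090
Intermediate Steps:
N = 0
-35208 + (56*((-7/(-4))*(-4*1 - 5)) + N) = -35208 + (56*((-7/(-4))*(-4*1 - 5)) + 0) = -35208 + (56*((-7*(-1/4))*(-4 - 5)) + 0) = -35208 + (56*((7/4)*(-9)) + 0) = -35208 + (56*(-63/4) + 0) = -35208 + (-882 + 0) = -35208 - 882 = -36090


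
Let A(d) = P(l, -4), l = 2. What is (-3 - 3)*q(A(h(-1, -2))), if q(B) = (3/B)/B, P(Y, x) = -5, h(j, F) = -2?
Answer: -18/25 ≈ -0.72000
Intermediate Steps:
A(d) = -5
q(B) = 3/B²
(-3 - 3)*q(A(h(-1, -2))) = (-3 - 3)*(3/(-5)²) = -18/25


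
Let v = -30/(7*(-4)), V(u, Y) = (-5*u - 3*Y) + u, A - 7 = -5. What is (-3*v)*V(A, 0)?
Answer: 180/7 ≈ 25.714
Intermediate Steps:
A = 2 (A = 7 - 5 = 2)
V(u, Y) = -4*u - 3*Y
v = 15/14 (v = -30/(-28) = -30*(-1/28) = 15/14 ≈ 1.0714)
(-3*v)*V(A, 0) = (-3*15/14)*(-4*2 - 3*0) = -45*(-8 + 0)/14 = -45/14*(-8) = 180/7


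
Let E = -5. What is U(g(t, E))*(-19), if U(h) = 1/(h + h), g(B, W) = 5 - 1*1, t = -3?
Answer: -19/8 ≈ -2.3750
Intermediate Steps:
g(B, W) = 4 (g(B, W) = 5 - 1 = 4)
U(h) = 1/(2*h)
U(g(t, E))*(-19) = ((½)/4)*(-19) = ((½)*(¼))*(-19) = (⅛)*(-19) = -19/8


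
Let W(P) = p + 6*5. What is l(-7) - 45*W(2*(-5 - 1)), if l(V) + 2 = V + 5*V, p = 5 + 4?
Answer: -1799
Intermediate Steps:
p = 9
l(V) = -2 + 6*V (l(V) = -2 + (V + 5*V) = -2 + 6*V)
W(P) = 39 (W(P) = 9 + 6*5 = 9 + 30 = 39)
l(-7) - 45*W(2*(-5 - 1)) = (-2 + 6*(-7)) - 45*39 = (-2 - 42) - 1755 = -44 - 1755 = -1799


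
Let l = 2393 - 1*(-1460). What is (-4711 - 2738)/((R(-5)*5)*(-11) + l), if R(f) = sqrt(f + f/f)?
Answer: -28700997/14857709 - 819390*I/14857709 ≈ -1.9317 - 0.055149*I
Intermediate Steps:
R(f) = sqrt(1 + f) (R(f) = sqrt(f + 1) = sqrt(1 + f))
l = 3853 (l = 2393 + 1460 = 3853)
(-4711 - 2738)/((R(-5)*5)*(-11) + l) = (-4711 - 2738)/((sqrt(1 - 5)*5)*(-11) + 3853) = -7449/((sqrt(-4)*5)*(-11) + 3853) = -7449/(((2*I)*5)*(-11) + 3853) = -7449/((10*I)*(-11) + 3853) = -7449/(-110*I + 3853) = -7449*(3853 + 110*I)/14857709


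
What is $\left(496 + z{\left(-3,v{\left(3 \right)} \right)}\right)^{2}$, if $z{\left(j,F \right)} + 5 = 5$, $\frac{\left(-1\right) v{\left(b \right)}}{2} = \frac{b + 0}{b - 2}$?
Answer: $246016$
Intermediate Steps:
$v{\left(b \right)} = - \frac{2 b}{-2 + b}$ ($v{\left(b \right)} = - 2 \frac{b + 0}{b - 2} = - 2 \frac{b}{-2 + b} = - \frac{2 b}{-2 + b}$)
$z{\left(j,F \right)} = 0$ ($z{\left(j,F \right)} = -5 + 5 = 0$)
$\left(496 + z{\left(-3,v{\left(3 \right)} \right)}\right)^{2} = \left(496 + 0\right)^{2} = 496^{2} = 246016$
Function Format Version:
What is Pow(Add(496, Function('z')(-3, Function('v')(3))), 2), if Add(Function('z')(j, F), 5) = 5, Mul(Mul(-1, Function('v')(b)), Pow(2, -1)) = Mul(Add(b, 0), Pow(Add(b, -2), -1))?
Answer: 246016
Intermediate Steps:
Function('v')(b) = Mul(-2, b, Pow(Add(-2, b), -1)) (Function('v')(b) = Mul(-2, Mul(Add(b, 0), Pow(Add(b, -2), -1))) = Mul(-2, Mul(b, Pow(Add(-2, b), -1))) = Mul(-2, b, Pow(Add(-2, b), -1)))
Function('z')(j, F) = 0 (Function('z')(j, F) = Add(-5, 5) = 0)
Pow(Add(496, Function('z')(-3, Function('v')(3))), 2) = Pow(Add(496, 0), 2) = Pow(496, 2) = 246016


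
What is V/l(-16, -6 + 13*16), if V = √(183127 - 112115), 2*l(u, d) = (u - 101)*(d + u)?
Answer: -2*√17753/10881 ≈ -0.024490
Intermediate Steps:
l(u, d) = (-101 + u)*(d + u)/2 (l(u, d) = ((u - 101)*(d + u))/2 = ((-101 + u)*(d + u))/2 = (-101 + u)*(d + u)/2)
V = 2*√17753 (V = √71012 = 2*√17753 ≈ 266.48)
V/l(-16, -6 + 13*16) = (2*√17753)/((½)*(-16)² - 101*(-6 + 13*16)/2 - 101/2*(-16) + (½)*(-6 + 13*16)*(-16)) = (2*√17753)/((½)*256 - 101*(-6 + 208)/2 + 808 + (½)*(-6 + 208)*(-16)) = (2*√17753)/(128 - 101/2*202 + 808 + (½)*202*(-16)) = (2*√17753)/(128 - 10201 + 808 - 1616) = (2*√17753)/(-10881) = (2*√17753)*(-1/10881) = -2*√17753/10881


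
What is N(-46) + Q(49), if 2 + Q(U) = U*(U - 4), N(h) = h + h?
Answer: 2111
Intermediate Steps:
N(h) = 2*h
Q(U) = -2 + U*(-4 + U) (Q(U) = -2 + U*(U - 4) = -2 + U*(-4 + U))
N(-46) + Q(49) = 2*(-46) + (-2 + 49² - 4*49) = -92 + (-2 + 2401 - 196) = -92 + 2203 = 2111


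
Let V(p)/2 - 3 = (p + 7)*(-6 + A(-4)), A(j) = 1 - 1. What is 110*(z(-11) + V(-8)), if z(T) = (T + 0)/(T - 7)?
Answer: 18425/9 ≈ 2047.2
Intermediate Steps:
A(j) = 0
V(p) = -78 - 12*p (V(p) = 6 + 2*((p + 7)*(-6 + 0)) = 6 + 2*((7 + p)*(-6)) = 6 + 2*(-42 - 6*p) = 6 + (-84 - 12*p) = -78 - 12*p)
z(T) = T/(-7 + T)
110*(z(-11) + V(-8)) = 110*(-11/(-7 - 11) + (-78 - 12*(-8))) = 110*(-11/(-18) + (-78 + 96)) = 110*(-11*(-1/18) + 18) = 110*(11/18 + 18) = 110*(335/18) = 18425/9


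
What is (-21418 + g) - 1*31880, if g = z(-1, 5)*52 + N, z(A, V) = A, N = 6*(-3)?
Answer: -53368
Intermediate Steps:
N = -18
g = -70 (g = -1*52 - 18 = -52 - 18 = -70)
(-21418 + g) - 1*31880 = (-21418 - 70) - 1*31880 = -21488 - 31880 = -53368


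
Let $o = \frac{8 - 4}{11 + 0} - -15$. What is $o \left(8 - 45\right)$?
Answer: $- \frac{6253}{11} \approx -568.45$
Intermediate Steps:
$o = \frac{169}{11}$ ($o = \frac{4}{11} + 15 = \frac{169}{11} \approx 15.364$)
$o \left(8 - 45\right) = \frac{169 \left(8 - 45\right)}{11} = \frac{169}{11} \left(-37\right) = - \frac{6253}{11}$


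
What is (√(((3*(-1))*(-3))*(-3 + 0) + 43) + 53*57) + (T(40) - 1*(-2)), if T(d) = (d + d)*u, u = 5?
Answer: 3427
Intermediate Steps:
T(d) = 10*d (T(d) = (d + d)*5 = (2*d)*5 = 10*d)
(√(((3*(-1))*(-3))*(-3 + 0) + 43) + 53*57) + (T(40) - 1*(-2)) = (√(((3*(-1))*(-3))*(-3 + 0) + 43) + 53*57) + (10*40 - 1*(-2)) = (√(-3*(-3)*(-3) + 43) + 3021) + (400 + 2) = (√(9*(-3) + 43) + 3021) + 402 = (√(-27 + 43) + 3021) + 402 = (√16 + 3021) + 402 = (4 + 3021) + 402 = 3025 + 402 = 3427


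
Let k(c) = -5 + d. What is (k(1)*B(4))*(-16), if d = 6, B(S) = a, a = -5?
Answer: 80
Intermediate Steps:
B(S) = -5
k(c) = 1 (k(c) = -5 + 6 = 1)
(k(1)*B(4))*(-16) = (1*(-5))*(-16) = -5*(-16) = 80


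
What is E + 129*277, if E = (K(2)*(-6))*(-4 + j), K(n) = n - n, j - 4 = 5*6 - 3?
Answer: 35733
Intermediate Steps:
j = 31 (j = 4 + (5*6 - 3) = 4 + (30 - 3) = 4 + 27 = 31)
K(n) = 0
E = 0 (E = (0*(-6))*(-4 + 31) = 0*27 = 0)
E + 129*277 = 0 + 129*277 = 0 + 35733 = 35733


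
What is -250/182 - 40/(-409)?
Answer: -47485/37219 ≈ -1.2758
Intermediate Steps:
-250/182 - 40/(-409) = -250*1/182 - 40*(-1/409) = -125/91 + 40/409 = -47485/37219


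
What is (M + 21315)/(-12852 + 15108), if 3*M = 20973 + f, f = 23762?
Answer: 13585/846 ≈ 16.058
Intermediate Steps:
M = 44735/3 (M = (20973 + 23762)/3 = (⅓)*44735 = 44735/3 ≈ 14912.)
(M + 21315)/(-12852 + 15108) = (44735/3 + 21315)/(-12852 + 15108) = (108680/3)/2256 = (108680/3)*(1/2256) = 13585/846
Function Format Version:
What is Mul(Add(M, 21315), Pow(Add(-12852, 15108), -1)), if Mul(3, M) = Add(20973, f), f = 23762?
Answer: Rational(13585, 846) ≈ 16.058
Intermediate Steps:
M = Rational(44735, 3) (M = Mul(Rational(1, 3), Add(20973, 23762)) = Mul(Rational(1, 3), 44735) = Rational(44735, 3) ≈ 14912.)
Mul(Add(M, 21315), Pow(Add(-12852, 15108), -1)) = Mul(Add(Rational(44735, 3), 21315), Pow(Add(-12852, 15108), -1)) = Mul(Rational(108680, 3), Pow(2256, -1)) = Mul(Rational(108680, 3), Rational(1, 2256)) = Rational(13585, 846)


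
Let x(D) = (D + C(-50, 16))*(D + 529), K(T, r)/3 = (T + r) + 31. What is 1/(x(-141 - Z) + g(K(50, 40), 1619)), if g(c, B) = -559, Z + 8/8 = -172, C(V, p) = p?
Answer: 1/26369 ≈ 3.7923e-5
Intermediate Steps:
Z = -173 (Z = -1 - 172 = -173)
K(T, r) = 93 + 3*T + 3*r (K(T, r) = 3*((T + r) + 31) = 3*(31 + T + r) = 93 + 3*T + 3*r)
x(D) = (16 + D)*(529 + D) (x(D) = (D + 16)*(D + 529) = (16 + D)*(529 + D))
1/(x(-141 - Z) + g(K(50, 40), 1619)) = 1/((8464 + (-141 - 1*(-173))² + 545*(-141 - 1*(-173))) - 559) = 1/((8464 + (-141 + 173)² + 545*(-141 + 173)) - 559) = 1/((8464 + 32² + 545*32) - 559) = 1/((8464 + 1024 + 17440) - 559) = 1/(26928 - 559) = 1/26369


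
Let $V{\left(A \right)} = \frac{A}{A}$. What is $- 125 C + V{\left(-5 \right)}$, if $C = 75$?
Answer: $-9374$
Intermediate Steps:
$V{\left(A \right)} = 1$
$- 125 C + V{\left(-5 \right)} = \left(-125\right) 75 + 1 = -9375 + 1 = -9374$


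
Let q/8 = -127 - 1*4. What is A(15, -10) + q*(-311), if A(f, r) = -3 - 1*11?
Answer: 325914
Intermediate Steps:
A(f, r) = -14 (A(f, r) = -3 - 11 = -14)
q = -1048 (q = 8*(-127 - 1*4) = 8*(-127 - 4) = 8*(-131) = -1048)
A(15, -10) + q*(-311) = -14 - 1048*(-311) = -14 + 325928 = 325914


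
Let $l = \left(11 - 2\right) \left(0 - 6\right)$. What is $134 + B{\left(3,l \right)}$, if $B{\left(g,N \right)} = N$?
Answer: $80$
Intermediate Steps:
$l = -54$ ($l = 9 \left(-6\right) = -54$)
$134 + B{\left(3,l \right)} = 134 - 54 = 80$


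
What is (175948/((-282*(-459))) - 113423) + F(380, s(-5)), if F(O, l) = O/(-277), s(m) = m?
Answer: -2033352833371/17927163 ≈ -1.1342e+5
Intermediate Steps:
F(O, l) = -O/277 (F(O, l) = O*(-1/277) = -O/277)
(175948/((-282*(-459))) - 113423) + F(380, s(-5)) = (175948/((-282*(-459))) - 113423) - 1/277*380 = (175948/129438 - 113423) - 380/277 = (175948*(1/129438) - 113423) - 380/277 = (87974/64719 - 113423) - 380/277 = -7340535163/64719 - 380/277 = -2033352833371/17927163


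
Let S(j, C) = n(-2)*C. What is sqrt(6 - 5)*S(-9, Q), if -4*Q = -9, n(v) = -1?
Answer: -9/4 ≈ -2.2500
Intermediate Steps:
Q = 9/4 (Q = -1/4*(-9) = 9/4 ≈ 2.2500)
S(j, C) = -C
sqrt(6 - 5)*S(-9, Q) = sqrt(6 - 5)*(-1*9/4) = sqrt(1)*(-9/4) = 1*(-9/4) = -9/4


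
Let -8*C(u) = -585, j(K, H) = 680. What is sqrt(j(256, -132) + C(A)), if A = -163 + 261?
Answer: 5*sqrt(482)/4 ≈ 27.443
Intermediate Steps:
A = 98
C(u) = 585/8 (C(u) = -1/8*(-585) = 585/8)
sqrt(j(256, -132) + C(A)) = sqrt(680 + 585/8) = sqrt(6025/8) = 5*sqrt(482)/4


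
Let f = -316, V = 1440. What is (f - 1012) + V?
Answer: 112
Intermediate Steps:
(f - 1012) + V = (-316 - 1012) + 1440 = -1328 + 1440 = 112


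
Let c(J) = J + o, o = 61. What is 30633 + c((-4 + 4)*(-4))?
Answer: 30694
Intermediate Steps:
c(J) = 61 + J (c(J) = J + 61 = 61 + J)
30633 + c((-4 + 4)*(-4)) = 30633 + (61 + (-4 + 4)*(-4)) = 30633 + (61 + 0*(-4)) = 30633 + (61 + 0) = 30633 + 61 = 30694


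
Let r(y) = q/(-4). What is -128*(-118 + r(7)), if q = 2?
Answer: 15168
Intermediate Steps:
r(y) = -½ (r(y) = 2/(-4) = 2*(-¼) = -½)
-128*(-118 + r(7)) = -128*(-118 - ½) = -128*(-237/2) = 15168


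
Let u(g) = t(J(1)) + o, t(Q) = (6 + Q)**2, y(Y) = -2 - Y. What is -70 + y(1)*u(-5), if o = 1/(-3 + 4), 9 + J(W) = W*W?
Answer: -85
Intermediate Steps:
J(W) = -9 + W**2 (J(W) = -9 + W*W = -9 + W**2)
o = 1 (o = 1/1 = 1)
u(g) = 5 (u(g) = (6 + (-9 + 1**2))**2 + 1 = (6 + (-9 + 1))**2 + 1 = (6 - 8)**2 + 1 = (-2)**2 + 1 = 4 + 1 = 5)
-70 + y(1)*u(-5) = -70 + (-2 - 1*1)*5 = -70 + (-2 - 1)*5 = -70 - 3*5 = -70 - 15 = -85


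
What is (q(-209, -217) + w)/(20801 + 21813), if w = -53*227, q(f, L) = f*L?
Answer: 16661/21307 ≈ 0.78195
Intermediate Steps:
q(f, L) = L*f
w = -12031
(q(-209, -217) + w)/(20801 + 21813) = (-217*(-209) - 12031)/(20801 + 21813) = (45353 - 12031)/42614 = 33322*(1/42614) = 16661/21307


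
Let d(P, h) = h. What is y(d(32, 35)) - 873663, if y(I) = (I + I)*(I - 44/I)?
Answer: -871301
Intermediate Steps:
y(I) = 2*I*(I - 44/I) (y(I) = (2*I)*(I - 44/I) = 2*I*(I - 44/I))
y(d(32, 35)) - 873663 = (-88 + 2*35**2) - 873663 = (-88 + 2*1225) - 873663 = (-88 + 2450) - 873663 = 2362 - 873663 = -871301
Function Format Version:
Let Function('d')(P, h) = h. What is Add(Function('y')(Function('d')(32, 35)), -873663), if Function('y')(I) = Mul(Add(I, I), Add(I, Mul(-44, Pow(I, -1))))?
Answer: -871301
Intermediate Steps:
Function('y')(I) = Mul(2, I, Add(I, Mul(-44, Pow(I, -1)))) (Function('y')(I) = Mul(Mul(2, I), Add(I, Mul(-44, Pow(I, -1)))) = Mul(2, I, Add(I, Mul(-44, Pow(I, -1)))))
Add(Function('y')(Function('d')(32, 35)), -873663) = Add(Add(-88, Mul(2, Pow(35, 2))), -873663) = Add(Add(-88, Mul(2, 1225)), -873663) = Add(Add(-88, 2450), -873663) = Add(2362, -873663) = -871301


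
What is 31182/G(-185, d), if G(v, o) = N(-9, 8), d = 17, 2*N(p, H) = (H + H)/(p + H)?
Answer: -15591/4 ≈ -3897.8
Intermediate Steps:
N(p, H) = H/(H + p) (N(p, H) = ((H + H)/(p + H))/2 = ((2*H)/(H + p))/2 = (2*H/(H + p))/2 = H/(H + p))
G(v, o) = -8 (G(v, o) = 8/(8 - 9) = 8/(-1) = 8*(-1) = -8)
31182/G(-185, d) = 31182/(-8) = 31182*(-⅛) = -15591/4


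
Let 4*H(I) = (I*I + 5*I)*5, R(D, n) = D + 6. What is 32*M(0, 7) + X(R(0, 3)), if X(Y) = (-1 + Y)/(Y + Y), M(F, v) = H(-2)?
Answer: -2875/12 ≈ -239.58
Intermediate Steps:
R(D, n) = 6 + D
H(I) = 5*I**2/4 + 25*I/4 (H(I) = ((I*I + 5*I)*5)/4 = ((I**2 + 5*I)*5)/4 = (5*I**2 + 25*I)/4 = 5*I**2/4 + 25*I/4)
M(F, v) = -15/2 (M(F, v) = (5/4)*(-2)*(5 - 2) = (5/4)*(-2)*3 = -15/2)
X(Y) = (-1 + Y)/(2*Y) (X(Y) = (-1 + Y)/((2*Y)) = (-1 + Y)*(1/(2*Y)) = (-1 + Y)/(2*Y))
32*M(0, 7) + X(R(0, 3)) = 32*(-15/2) + (-1 + (6 + 0))/(2*(6 + 0)) = -240 + (1/2)*(-1 + 6)/6 = -240 + (1/2)*(1/6)*5 = -240 + 5/12 = -2875/12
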